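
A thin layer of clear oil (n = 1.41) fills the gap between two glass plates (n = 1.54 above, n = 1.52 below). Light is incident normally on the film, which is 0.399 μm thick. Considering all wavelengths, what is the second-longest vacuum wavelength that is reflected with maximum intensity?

Ray reflecting at the top interface goes from n = 1.54 toward n = 1.41: no phase shift.
Ray reflecting at the bottom interface goes from n = 1.41 toward n = 1.52: a half-wave phase shift.
Exactly one π shift → a net half-wave offset.
For strong reflection here: 2 n t = (m + ½) λ.
λ = 2 n t / (m + ½). The second-longest wavelength is m = 1: λ = 2 × 1.41 × 399 / 1.50 = 750 nm.

750 nm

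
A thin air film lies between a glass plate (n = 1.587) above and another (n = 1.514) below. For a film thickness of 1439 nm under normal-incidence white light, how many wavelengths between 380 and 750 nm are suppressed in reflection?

4

Ray reflecting at the top interface goes from n = 1.587 toward n = 1.0: no phase shift.
Bottom surface (1.0 → 1.514): reflection off a higher-index medium gives a half-wave phase shift.
Net: one phase inversion between the two reflected rays.
With one net inversion, destructive interference in reflection requires 2 n t = m λ.
λ = 2 n t / m = 2878 / m nm.
m=3: 959 nm (IR); m=4: 720 nm (visible); m=5: 576 nm (visible); m=6: 480 nm (visible); m=7: 411 nm (visible); m=8: 360 nm (UV).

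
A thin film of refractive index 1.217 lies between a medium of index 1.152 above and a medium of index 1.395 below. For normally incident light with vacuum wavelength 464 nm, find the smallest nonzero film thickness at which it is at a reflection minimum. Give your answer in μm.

0.0953 μm

At the upper boundary (n = 1.152 to n = 1.217) the reflected ray undergoes a half-wave phase shift.
Ray reflecting at the bottom interface goes from n = 1.217 toward n = 1.395: a half-wave phase shift.
Net: no relative phase inversion (both shifts match).
So the condition for destructive reflection is 2 n t = (m + ½) λ.
Minimum at m = 0: t = λ / (4 n) = 464 / (4 × 1.217) = 95.3 nm.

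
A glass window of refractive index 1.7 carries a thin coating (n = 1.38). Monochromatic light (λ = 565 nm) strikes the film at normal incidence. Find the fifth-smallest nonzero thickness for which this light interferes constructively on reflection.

At the upper boundary (n = 1.0 to n = 1.38) the reflected ray undergoes a half-wave phase shift.
Ray reflecting at the bottom interface goes from n = 1.38 toward n = 1.7: a half-wave phase shift.
The two reflections carry the same phase change, so no net offset.
So the condition for constructive reflection is 2 n t = m λ.
The fifth-smallest nonzero thickness corresponds to m = 5: t = m λ / (2 n) = 5.00 × 565 / (2 × 1.38) = 1024 nm.

1024 nm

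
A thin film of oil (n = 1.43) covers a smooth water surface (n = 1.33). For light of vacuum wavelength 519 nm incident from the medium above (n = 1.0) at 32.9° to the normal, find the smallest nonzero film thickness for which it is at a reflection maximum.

98.1 nm

At the upper boundary (n = 1.0 to n = 1.43) the reflected ray undergoes a half-wave phase shift.
At the lower boundary (n = 1.43 to n = 1.33) the reflected ray undergoes no phase shift.
Exactly one π shift → a net half-wave offset.
So the condition for constructive reflection is 2 n t cos θ_r = (m + ½) λ.
Snell's law: 1.0 sin 32.9° = 1.43 sin θ_r → sin θ_r = 0.380, cos θ_r = 0.925.
Minimum at m = 0: t = λ / (4 n cos θ_r) = 519 / (4 × 1.43 × 0.925) = 98.1 nm.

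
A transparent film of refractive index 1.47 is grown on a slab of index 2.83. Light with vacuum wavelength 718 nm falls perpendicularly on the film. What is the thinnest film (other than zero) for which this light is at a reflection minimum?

Ray reflecting at the top interface goes from n = 1.0 toward n = 1.47: a half-wave phase shift.
At the lower boundary (n = 1.47 to n = 2.83) the reflected ray undergoes a half-wave phase shift.
Net: no relative phase inversion (both shifts match).
For weak reflection here: 2 n t = (m + ½) λ.
Minimum at m = 0: t = λ / (4 n) = 718 / (4 × 1.47) = 122 nm.

122 nm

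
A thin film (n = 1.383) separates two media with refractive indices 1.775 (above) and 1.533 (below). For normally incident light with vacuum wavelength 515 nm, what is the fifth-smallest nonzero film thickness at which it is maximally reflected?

Ray reflecting at the top interface goes from n = 1.775 toward n = 1.383: no phase shift.
Ray reflecting at the bottom interface goes from n = 1.383 toward n = 1.533: a half-wave phase shift.
The two reflections differ by half a wavelength.
With one net inversion, constructive interference in reflection requires 2 n t = (m + ½) λ.
The fifth-smallest nonzero thickness corresponds to m = 4: t = (m + ½) λ / (2 n) = 4.50 × 515 / (2 × 1.383) = 838 nm.

838 nm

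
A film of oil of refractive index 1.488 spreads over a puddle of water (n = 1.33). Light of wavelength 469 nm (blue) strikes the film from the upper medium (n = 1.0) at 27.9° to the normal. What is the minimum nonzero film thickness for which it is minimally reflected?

Top surface (1.0 → 1.488): reflection off a higher-index medium gives a half-wave phase shift.
At the lower boundary (n = 1.488 to n = 1.33) the reflected ray undergoes no phase shift.
Net: one phase inversion between the two reflected rays.
For minimum reflection here: 2 n t cos θ_r = m λ.
Snell's law: 1.0 sin 27.9° = 1.488 sin θ_r → sin θ_r = 0.314, cos θ_r = 0.949.
Minimum nonzero at m = 1: t = λ / (2 n cos θ_r) = 469 / (2 × 1.488 × 0.949) = 166 nm.

166 nm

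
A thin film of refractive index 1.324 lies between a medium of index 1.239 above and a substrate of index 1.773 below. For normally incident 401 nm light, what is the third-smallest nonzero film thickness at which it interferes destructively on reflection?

At the upper boundary (n = 1.239 to n = 1.324) the reflected ray undergoes a half-wave phase shift.
Bottom surface (1.324 → 1.773): reflection off a higher-index medium gives a half-wave phase shift.
Net: no relative phase inversion (both shifts match).
So the condition for destructive reflection is 2 n t = (m + ½) λ.
The third-smallest nonzero thickness corresponds to m = 2: t = (m + ½) λ / (2 n) = 2.50 × 401 / (2 × 1.324) = 379 nm.

379 nm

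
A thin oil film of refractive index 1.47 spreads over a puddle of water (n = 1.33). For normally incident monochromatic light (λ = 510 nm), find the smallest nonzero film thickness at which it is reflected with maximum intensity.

At the upper boundary (n = 1.0 to n = 1.47) the reflected ray undergoes a half-wave phase shift.
At the lower boundary (n = 1.47 to n = 1.33) the reflected ray undergoes no phase shift.
Net: one phase inversion between the two reflected rays.
With one net inversion, constructive interference in reflection requires 2 n t = (m + ½) λ.
Minimum at m = 0: t = λ / (4 n) = 510 / (4 × 1.47) = 86.7 nm.

86.7 nm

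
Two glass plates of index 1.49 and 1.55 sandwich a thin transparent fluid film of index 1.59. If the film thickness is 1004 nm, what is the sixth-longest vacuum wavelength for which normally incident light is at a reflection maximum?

580 nm

Ray reflecting at the top interface goes from n = 1.49 toward n = 1.59: a half-wave phase shift.
Bottom surface (1.59 → 1.55): reflection off a lower-index medium gives no phase shift.
Exactly one π shift → a net half-wave offset.
With one net inversion, constructive interference in reflection requires 2 n t = (m + ½) λ.
λ = 2 n t / (m + ½). The sixth-longest wavelength is m = 5: λ = 2 × 1.59 × 1004 / 5.50 = 580 nm.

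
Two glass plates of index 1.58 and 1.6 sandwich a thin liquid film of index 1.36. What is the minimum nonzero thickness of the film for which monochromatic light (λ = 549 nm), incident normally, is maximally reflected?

At the upper boundary (n = 1.58 to n = 1.36) the reflected ray undergoes no phase shift.
Bottom surface (1.36 → 1.6): reflection off a higher-index medium gives a half-wave phase shift.
Net: one phase inversion between the two reflected rays.
So the condition for constructive reflection is 2 n t = (m + ½) λ.
Minimum at m = 0: t = λ / (4 n) = 549 / (4 × 1.36) = 101 nm.

101 nm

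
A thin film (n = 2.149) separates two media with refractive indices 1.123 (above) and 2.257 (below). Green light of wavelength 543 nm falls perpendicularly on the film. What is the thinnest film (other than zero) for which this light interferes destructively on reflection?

At the upper boundary (n = 1.123 to n = 2.149) the reflected ray undergoes a half-wave phase shift.
Ray reflecting at the bottom interface goes from n = 2.149 toward n = 2.257: a half-wave phase shift.
Net: no relative phase inversion (both shifts match).
For minimum reflection here: 2 n t = (m + ½) λ.
Minimum at m = 0: t = λ / (4 n) = 543 / (4 × 2.149) = 63.2 nm.

63.2 nm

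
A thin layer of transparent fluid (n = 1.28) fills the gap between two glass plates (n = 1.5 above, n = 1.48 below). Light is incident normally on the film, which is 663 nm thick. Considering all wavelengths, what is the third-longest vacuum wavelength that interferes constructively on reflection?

679 nm

At the upper boundary (n = 1.5 to n = 1.28) the reflected ray undergoes no phase shift.
At the lower boundary (n = 1.28 to n = 1.48) the reflected ray undergoes a half-wave phase shift.
Exactly one π shift → a net half-wave offset.
With one net inversion, constructive interference in reflection requires 2 n t = (m + ½) λ.
λ = 2 n t / (m + ½). The third-longest wavelength is m = 2: λ = 2 × 1.28 × 663 / 2.50 = 679 nm.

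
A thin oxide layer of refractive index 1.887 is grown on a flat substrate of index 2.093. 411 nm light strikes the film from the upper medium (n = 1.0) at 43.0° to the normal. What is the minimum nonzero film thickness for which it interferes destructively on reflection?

58.4 nm

At the upper boundary (n = 1.0 to n = 1.887) the reflected ray undergoes a half-wave phase shift.
Bottom surface (1.887 → 2.093): reflection off a higher-index medium gives a half-wave phase shift.
The two reflections carry the same phase change, so no net offset.
With no net inversion, destructive interference in reflection requires 2 n t cos θ_r = (m + ½) λ.
Snell's law: 1.0 sin 43.0° = 1.887 sin θ_r → sin θ_r = 0.361, cos θ_r = 0.932.
Minimum at m = 0: t = λ / (4 n cos θ_r) = 411 / (4 × 1.887 × 0.932) = 58.4 nm.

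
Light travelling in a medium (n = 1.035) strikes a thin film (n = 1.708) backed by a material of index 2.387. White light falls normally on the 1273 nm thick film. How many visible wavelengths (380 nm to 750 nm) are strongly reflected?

Ray reflecting at the top interface goes from n = 1.035 toward n = 1.708: a half-wave phase shift.
Bottom surface (1.708 → 2.387): reflection off a higher-index medium gives a half-wave phase shift.
Net: no relative phase inversion (both shifts match).
For maximum reflection here: 2 n t = m λ.
λ = 2 n t / m = 4349 / m nm.
m=5: 870 nm (IR); m=6: 725 nm (visible); m=7: 621 nm (visible); m=8: 544 nm (visible); m=9: 483 nm (visible); m=10: 435 nm (visible); m=11: 395 nm (visible); m=12: 362 nm (UV).

6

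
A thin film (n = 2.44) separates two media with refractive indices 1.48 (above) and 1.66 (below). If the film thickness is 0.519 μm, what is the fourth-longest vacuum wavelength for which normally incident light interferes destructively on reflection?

633 nm

At the upper boundary (n = 1.48 to n = 2.44) the reflected ray undergoes a half-wave phase shift.
Bottom surface (2.44 → 1.66): reflection off a lower-index medium gives no phase shift.
Exactly one π shift → a net half-wave offset.
So the condition for destructive reflection is 2 n t = m λ.
λ = 2 n t / m. The fourth-longest wavelength is m = 4: λ = 2 × 2.44 × 519 / 4.00 = 633 nm.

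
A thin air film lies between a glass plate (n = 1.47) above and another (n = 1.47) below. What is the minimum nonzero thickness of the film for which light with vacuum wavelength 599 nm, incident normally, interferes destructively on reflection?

300 nm

Ray reflecting at the top interface goes from n = 1.47 toward n = 1.0: no phase shift.
Ray reflecting at the bottom interface goes from n = 1.0 toward n = 1.47: a half-wave phase shift.
The two reflections differ by half a wavelength.
For minimum reflection here: 2 n t = m λ.
Minimum nonzero at m = 1: t = λ / (2 n) = 599 / (2 × 1.0) = 300 nm.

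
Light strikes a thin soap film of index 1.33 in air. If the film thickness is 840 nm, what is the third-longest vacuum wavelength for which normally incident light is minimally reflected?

745 nm

Ray reflecting at the top interface goes from n = 1.0 toward n = 1.33: a half-wave phase shift.
At the lower boundary (n = 1.33 to n = 1.0) the reflected ray undergoes no phase shift.
The two reflections differ by half a wavelength.
With one net inversion, destructive interference in reflection requires 2 n t = m λ.
λ = 2 n t / m. The third-longest wavelength is m = 3: λ = 2 × 1.33 × 840 / 3.00 = 745 nm.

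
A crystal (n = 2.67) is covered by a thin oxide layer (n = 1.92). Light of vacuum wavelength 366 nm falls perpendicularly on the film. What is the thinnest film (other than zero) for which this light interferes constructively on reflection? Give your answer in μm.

At the upper boundary (n = 1.0 to n = 1.92) the reflected ray undergoes a half-wave phase shift.
Bottom surface (1.92 → 2.67): reflection off a higher-index medium gives a half-wave phase shift.
The two reflections carry the same phase change, so no net offset.
So the condition for constructive reflection is 2 n t = m λ.
Minimum nonzero at m = 1: t = λ / (2 n) = 366 / (2 × 1.92) = 95.3 nm.

0.0953 μm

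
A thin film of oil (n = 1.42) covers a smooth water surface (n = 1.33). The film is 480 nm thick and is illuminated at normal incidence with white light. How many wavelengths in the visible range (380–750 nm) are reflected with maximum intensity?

2

Ray reflecting at the top interface goes from n = 1.0 toward n = 1.42: a half-wave phase shift.
At the lower boundary (n = 1.42 to n = 1.33) the reflected ray undergoes no phase shift.
Net: one phase inversion between the two reflected rays.
So the condition for constructive reflection is 2 n t = (m + ½) λ.
λ = 2 n t / (m + ½) = 1363 / (m + ½) nm.
m=1: 909 nm (IR); m=2: 545 nm (visible); m=3: 389 nm (visible); m=4: 303 nm (UV).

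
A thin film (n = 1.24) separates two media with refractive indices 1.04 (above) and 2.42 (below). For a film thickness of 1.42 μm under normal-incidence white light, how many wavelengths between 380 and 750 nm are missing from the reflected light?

At the upper boundary (n = 1.04 to n = 1.24) the reflected ray undergoes a half-wave phase shift.
At the lower boundary (n = 1.24 to n = 2.42) the reflected ray undergoes a half-wave phase shift.
The two reflections carry the same phase change, so no net offset.
For weak reflection here: 2 n t = (m + ½) λ.
λ = 2 n t / (m + ½) = 3522 / (m + ½) nm.
m=4: 783 nm (IR); m=5: 640 nm (visible); m=6: 542 nm (visible); m=7: 470 nm (visible); m=8: 414 nm (visible); m=9: 371 nm (UV).

4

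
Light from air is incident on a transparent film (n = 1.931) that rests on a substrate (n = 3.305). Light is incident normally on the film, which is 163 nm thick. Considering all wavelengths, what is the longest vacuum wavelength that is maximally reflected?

Ray reflecting at the top interface goes from n = 1.0 toward n = 1.931: a half-wave phase shift.
Ray reflecting at the bottom interface goes from n = 1.931 toward n = 3.305: a half-wave phase shift.
Net: no relative phase inversion (both shifts match).
So the condition for constructive reflection is 2 n t = m λ.
λ = 2 n t / m. The longest wavelength is m = 1: λ = 2 × 1.931 × 163 / 1.00 = 630 nm.

630 nm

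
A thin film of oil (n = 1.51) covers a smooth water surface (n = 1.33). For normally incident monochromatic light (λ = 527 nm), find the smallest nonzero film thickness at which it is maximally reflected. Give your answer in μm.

0.0873 μm

At the upper boundary (n = 1.0 to n = 1.51) the reflected ray undergoes a half-wave phase shift.
At the lower boundary (n = 1.51 to n = 1.33) the reflected ray undergoes no phase shift.
Net: one phase inversion between the two reflected rays.
With one net inversion, constructive interference in reflection requires 2 n t = (m + ½) λ.
Minimum at m = 0: t = λ / (4 n) = 527 / (4 × 1.51) = 87.3 nm.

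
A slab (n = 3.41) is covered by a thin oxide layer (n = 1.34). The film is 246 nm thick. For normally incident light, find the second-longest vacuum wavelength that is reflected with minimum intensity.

At the upper boundary (n = 1.0 to n = 1.34) the reflected ray undergoes a half-wave phase shift.
Ray reflecting at the bottom interface goes from n = 1.34 toward n = 3.41: a half-wave phase shift.
The two reflections carry the same phase change, so no net offset.
So the condition for destructive reflection is 2 n t = (m + ½) λ.
λ = 2 n t / (m + ½). The second-longest wavelength is m = 1: λ = 2 × 1.34 × 246 / 1.50 = 440 nm.

440 nm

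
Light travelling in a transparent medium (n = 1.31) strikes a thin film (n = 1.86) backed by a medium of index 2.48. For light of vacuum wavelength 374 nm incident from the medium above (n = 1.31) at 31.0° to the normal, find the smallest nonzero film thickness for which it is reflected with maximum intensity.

108 nm

Top surface (1.31 → 1.86): reflection off a higher-index medium gives a half-wave phase shift.
Bottom surface (1.86 → 2.48): reflection off a higher-index medium gives a half-wave phase shift.
Zero or two π shifts → no net half-wave offset.
With no net inversion, constructive interference in reflection requires 2 n t cos θ_r = m λ.
Snell's law: 1.31 sin 31.0° = 1.86 sin θ_r → sin θ_r = 0.363, cos θ_r = 0.932.
Minimum nonzero at m = 1: t = λ / (2 n cos θ_r) = 374 / (2 × 1.86 × 0.932) = 108 nm.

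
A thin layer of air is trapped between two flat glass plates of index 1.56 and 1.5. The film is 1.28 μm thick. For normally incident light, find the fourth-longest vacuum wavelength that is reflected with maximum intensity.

Ray reflecting at the top interface goes from n = 1.56 toward n = 1.0: no phase shift.
Bottom surface (1.0 → 1.5): reflection off a higher-index medium gives a half-wave phase shift.
Net: one phase inversion between the two reflected rays.
So the condition for constructive reflection is 2 n t = (m + ½) λ.
λ = 2 n t / (m + ½). The fourth-longest wavelength is m = 3: λ = 2 × 1.0 × 1280 / 3.50 = 731 nm.

731 nm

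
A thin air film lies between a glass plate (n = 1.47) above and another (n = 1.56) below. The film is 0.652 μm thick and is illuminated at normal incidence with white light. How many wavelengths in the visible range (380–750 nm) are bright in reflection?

Ray reflecting at the top interface goes from n = 1.47 toward n = 1.0: no phase shift.
At the lower boundary (n = 1.0 to n = 1.56) the reflected ray undergoes a half-wave phase shift.
Exactly one π shift → a net half-wave offset.
With one net inversion, constructive interference in reflection requires 2 n t = (m + ½) λ.
λ = 2 n t / (m + ½) = 1304 / (m + ½) nm.
m=1: 869 nm (IR); m=2: 522 nm (visible); m=3: 373 nm (UV).

1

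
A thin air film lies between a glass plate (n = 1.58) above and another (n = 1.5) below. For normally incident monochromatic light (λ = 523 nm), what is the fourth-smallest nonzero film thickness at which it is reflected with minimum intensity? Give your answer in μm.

At the upper boundary (n = 1.58 to n = 1.0) the reflected ray undergoes no phase shift.
Bottom surface (1.0 → 1.5): reflection off a higher-index medium gives a half-wave phase shift.
Net: one phase inversion between the two reflected rays.
With one net inversion, destructive interference in reflection requires 2 n t = m λ.
The fourth-smallest nonzero thickness corresponds to m = 4: t = m λ / (2 n) = 4.00 × 523 / (2 × 1.0) = 1046 nm.

1.05 μm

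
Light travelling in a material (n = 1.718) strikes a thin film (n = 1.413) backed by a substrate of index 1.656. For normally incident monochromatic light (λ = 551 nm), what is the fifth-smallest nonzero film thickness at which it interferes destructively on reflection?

975 nm

Ray reflecting at the top interface goes from n = 1.718 toward n = 1.413: no phase shift.
Bottom surface (1.413 → 1.656): reflection off a higher-index medium gives a half-wave phase shift.
Exactly one π shift → a net half-wave offset.
So the condition for destructive reflection is 2 n t = m λ.
The fifth-smallest nonzero thickness corresponds to m = 5: t = m λ / (2 n) = 5.00 × 551 / (2 × 1.413) = 975 nm.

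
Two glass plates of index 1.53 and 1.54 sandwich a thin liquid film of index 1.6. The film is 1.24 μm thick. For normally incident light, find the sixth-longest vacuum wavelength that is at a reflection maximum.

721 nm

Top surface (1.53 → 1.6): reflection off a higher-index medium gives a half-wave phase shift.
Ray reflecting at the bottom interface goes from n = 1.6 toward n = 1.54: no phase shift.
Net: one phase inversion between the two reflected rays.
With one net inversion, constructive interference in reflection requires 2 n t = (m + ½) λ.
λ = 2 n t / (m + ½). The sixth-longest wavelength is m = 5: λ = 2 × 1.6 × 1240 / 5.50 = 721 nm.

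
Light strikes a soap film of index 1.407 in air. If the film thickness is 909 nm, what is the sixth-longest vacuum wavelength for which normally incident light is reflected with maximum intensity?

465 nm

Top surface (1.0 → 1.407): reflection off a higher-index medium gives a half-wave phase shift.
Bottom surface (1.407 → 1.0): reflection off a lower-index medium gives no phase shift.
The two reflections differ by half a wavelength.
With one net inversion, constructive interference in reflection requires 2 n t = (m + ½) λ.
λ = 2 n t / (m + ½). The sixth-longest wavelength is m = 5: λ = 2 × 1.407 × 909 / 5.50 = 465 nm.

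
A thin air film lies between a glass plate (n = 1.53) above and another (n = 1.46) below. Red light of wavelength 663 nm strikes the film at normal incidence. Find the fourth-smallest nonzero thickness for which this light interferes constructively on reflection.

At the upper boundary (n = 1.53 to n = 1.0) the reflected ray undergoes no phase shift.
At the lower boundary (n = 1.0 to n = 1.46) the reflected ray undergoes a half-wave phase shift.
Net: one phase inversion between the two reflected rays.
With one net inversion, constructive interference in reflection requires 2 n t = (m + ½) λ.
The fourth-smallest nonzero thickness corresponds to m = 3: t = (m + ½) λ / (2 n) = 3.50 × 663 / (2 × 1.0) = 1160 nm.

1160 nm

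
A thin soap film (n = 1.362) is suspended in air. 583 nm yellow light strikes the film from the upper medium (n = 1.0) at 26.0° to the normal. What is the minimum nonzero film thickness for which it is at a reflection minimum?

Top surface (1.0 → 1.362): reflection off a higher-index medium gives a half-wave phase shift.
Bottom surface (1.362 → 1.0): reflection off a lower-index medium gives no phase shift.
Net: one phase inversion between the two reflected rays.
So the condition for destructive reflection is 2 n t cos θ_r = m λ.
Snell's law: 1.0 sin 26.0° = 1.362 sin θ_r → sin θ_r = 0.322, cos θ_r = 0.947.
Minimum nonzero at m = 1: t = λ / (2 n cos θ_r) = 583 / (2 × 1.362 × 0.947) = 226 nm.

226 nm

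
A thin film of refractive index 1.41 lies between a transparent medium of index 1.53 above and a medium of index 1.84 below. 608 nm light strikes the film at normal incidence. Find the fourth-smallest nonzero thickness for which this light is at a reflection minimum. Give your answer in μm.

0.862 μm

At the upper boundary (n = 1.53 to n = 1.41) the reflected ray undergoes no phase shift.
At the lower boundary (n = 1.41 to n = 1.84) the reflected ray undergoes a half-wave phase shift.
Net: one phase inversion between the two reflected rays.
With one net inversion, destructive interference in reflection requires 2 n t = m λ.
The fourth-smallest nonzero thickness corresponds to m = 4: t = m λ / (2 n) = 4.00 × 608 / (2 × 1.41) = 862 nm.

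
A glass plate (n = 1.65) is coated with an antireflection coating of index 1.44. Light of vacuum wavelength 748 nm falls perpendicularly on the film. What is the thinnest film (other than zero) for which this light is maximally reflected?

Top surface (1.0 → 1.44): reflection off a higher-index medium gives a half-wave phase shift.
At the lower boundary (n = 1.44 to n = 1.65) the reflected ray undergoes a half-wave phase shift.
The two reflections carry the same phase change, so no net offset.
So the condition for constructive reflection is 2 n t = m λ.
Minimum nonzero at m = 1: t = λ / (2 n) = 748 / (2 × 1.44) = 260 nm.

260 nm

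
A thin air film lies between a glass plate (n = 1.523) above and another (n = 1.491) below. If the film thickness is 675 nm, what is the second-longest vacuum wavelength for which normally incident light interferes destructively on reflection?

675 nm

At the upper boundary (n = 1.523 to n = 1.0) the reflected ray undergoes no phase shift.
Bottom surface (1.0 → 1.491): reflection off a higher-index medium gives a half-wave phase shift.
Exactly one π shift → a net half-wave offset.
With one net inversion, destructive interference in reflection requires 2 n t = m λ.
λ = 2 n t / m. The second-longest wavelength is m = 2: λ = 2 × 1.0 × 675 / 2.00 = 675 nm.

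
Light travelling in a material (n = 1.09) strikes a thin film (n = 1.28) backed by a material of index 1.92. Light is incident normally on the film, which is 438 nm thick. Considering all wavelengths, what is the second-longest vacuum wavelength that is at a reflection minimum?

Ray reflecting at the top interface goes from n = 1.09 toward n = 1.28: a half-wave phase shift.
Ray reflecting at the bottom interface goes from n = 1.28 toward n = 1.92: a half-wave phase shift.
Net: no relative phase inversion (both shifts match).
For minimum reflection here: 2 n t = (m + ½) λ.
λ = 2 n t / (m + ½). The second-longest wavelength is m = 1: λ = 2 × 1.28 × 438 / 1.50 = 748 nm.

748 nm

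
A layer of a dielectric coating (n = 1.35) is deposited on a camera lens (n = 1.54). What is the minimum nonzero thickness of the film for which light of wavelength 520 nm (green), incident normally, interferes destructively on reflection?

96.3 nm

At the upper boundary (n = 1.0 to n = 1.35) the reflected ray undergoes a half-wave phase shift.
Ray reflecting at the bottom interface goes from n = 1.35 toward n = 1.54: a half-wave phase shift.
Net: no relative phase inversion (both shifts match).
So the condition for destructive reflection is 2 n t = (m + ½) λ.
Minimum at m = 0: t = λ / (4 n) = 520 / (4 × 1.35) = 96.3 nm.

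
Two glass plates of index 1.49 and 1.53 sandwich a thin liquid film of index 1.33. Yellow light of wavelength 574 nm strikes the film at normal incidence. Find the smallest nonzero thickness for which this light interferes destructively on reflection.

216 nm

Ray reflecting at the top interface goes from n = 1.49 toward n = 1.33: no phase shift.
Bottom surface (1.33 → 1.53): reflection off a higher-index medium gives a half-wave phase shift.
The two reflections differ by half a wavelength.
With one net inversion, destructive interference in reflection requires 2 n t = m λ.
The smallest nonzero thickness corresponds to m = 1: t = m λ / (2 n) = 1.00 × 574 / (2 × 1.33) = 216 nm.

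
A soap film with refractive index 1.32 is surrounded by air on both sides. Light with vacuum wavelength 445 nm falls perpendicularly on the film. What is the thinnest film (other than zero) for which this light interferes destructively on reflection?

Top surface (1.0 → 1.32): reflection off a higher-index medium gives a half-wave phase shift.
Ray reflecting at the bottom interface goes from n = 1.32 toward n = 1.0: no phase shift.
The two reflections differ by half a wavelength.
So the condition for destructive reflection is 2 n t = m λ.
Minimum nonzero at m = 1: t = λ / (2 n) = 445 / (2 × 1.32) = 169 nm.

169 nm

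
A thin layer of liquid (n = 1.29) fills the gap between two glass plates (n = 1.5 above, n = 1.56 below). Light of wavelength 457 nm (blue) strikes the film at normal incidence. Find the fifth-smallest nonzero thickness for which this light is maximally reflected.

Ray reflecting at the top interface goes from n = 1.5 toward n = 1.29: no phase shift.
At the lower boundary (n = 1.29 to n = 1.56) the reflected ray undergoes a half-wave phase shift.
Exactly one π shift → a net half-wave offset.
So the condition for constructive reflection is 2 n t = (m + ½) λ.
The fifth-smallest nonzero thickness corresponds to m = 4: t = (m + ½) λ / (2 n) = 4.50 × 457 / (2 × 1.29) = 797 nm.

797 nm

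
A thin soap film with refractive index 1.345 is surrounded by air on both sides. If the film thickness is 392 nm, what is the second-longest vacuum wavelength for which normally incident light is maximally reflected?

703 nm

At the upper boundary (n = 1.0 to n = 1.345) the reflected ray undergoes a half-wave phase shift.
At the lower boundary (n = 1.345 to n = 1.0) the reflected ray undergoes no phase shift.
Exactly one π shift → a net half-wave offset.
With one net inversion, constructive interference in reflection requires 2 n t = (m + ½) λ.
λ = 2 n t / (m + ½). The second-longest wavelength is m = 1: λ = 2 × 1.345 × 392 / 1.50 = 703 nm.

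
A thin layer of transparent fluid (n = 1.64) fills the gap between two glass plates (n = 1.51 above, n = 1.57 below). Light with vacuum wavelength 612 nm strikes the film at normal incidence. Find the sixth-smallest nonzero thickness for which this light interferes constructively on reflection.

1026 nm

Top surface (1.51 → 1.64): reflection off a higher-index medium gives a half-wave phase shift.
At the lower boundary (n = 1.64 to n = 1.57) the reflected ray undergoes no phase shift.
Exactly one π shift → a net half-wave offset.
So the condition for constructive reflection is 2 n t = (m + ½) λ.
The sixth-smallest nonzero thickness corresponds to m = 5: t = (m + ½) λ / (2 n) = 5.50 × 612 / (2 × 1.64) = 1026 nm.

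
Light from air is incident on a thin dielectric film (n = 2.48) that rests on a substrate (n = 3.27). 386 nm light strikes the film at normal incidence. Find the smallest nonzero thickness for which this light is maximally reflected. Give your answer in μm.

0.0778 μm

Ray reflecting at the top interface goes from n = 1.0 toward n = 2.48: a half-wave phase shift.
Ray reflecting at the bottom interface goes from n = 2.48 toward n = 3.27: a half-wave phase shift.
The two reflections carry the same phase change, so no net offset.
For strong reflection here: 2 n t = m λ.
The smallest nonzero thickness corresponds to m = 1: t = m λ / (2 n) = 1.00 × 386 / (2 × 2.48) = 77.8 nm.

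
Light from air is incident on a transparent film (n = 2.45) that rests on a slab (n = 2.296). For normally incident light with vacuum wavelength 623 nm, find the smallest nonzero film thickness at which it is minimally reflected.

At the upper boundary (n = 1.0 to n = 2.45) the reflected ray undergoes a half-wave phase shift.
Ray reflecting at the bottom interface goes from n = 2.45 toward n = 2.296: no phase shift.
Exactly one π shift → a net half-wave offset.
So the condition for destructive reflection is 2 n t = m λ.
Minimum nonzero at m = 1: t = λ / (2 n) = 623 / (2 × 2.45) = 127 nm.

127 nm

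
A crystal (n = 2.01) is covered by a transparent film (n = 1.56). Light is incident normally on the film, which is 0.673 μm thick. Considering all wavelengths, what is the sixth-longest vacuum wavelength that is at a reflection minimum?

Ray reflecting at the top interface goes from n = 1.0 toward n = 1.56: a half-wave phase shift.
Ray reflecting at the bottom interface goes from n = 1.56 toward n = 2.01: a half-wave phase shift.
The two reflections carry the same phase change, so no net offset.
For dark reflection here: 2 n t = (m + ½) λ.
λ = 2 n t / (m + ½). The sixth-longest wavelength is m = 5: λ = 2 × 1.56 × 673 / 5.50 = 382 nm.

382 nm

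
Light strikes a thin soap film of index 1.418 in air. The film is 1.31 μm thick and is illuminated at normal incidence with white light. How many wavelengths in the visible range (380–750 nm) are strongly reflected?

Top surface (1.0 → 1.418): reflection off a higher-index medium gives a half-wave phase shift.
Bottom surface (1.418 → 1.0): reflection off a lower-index medium gives no phase shift.
Exactly one π shift → a net half-wave offset.
For maximum reflection here: 2 n t = (m + ½) λ.
λ = 2 n t / (m + ½) = 3715 / (m + ½) nm.
m=4: 826 nm (IR); m=5: 675 nm (visible); m=6: 572 nm (visible); m=7: 495 nm (visible); m=8: 437 nm (visible); m=9: 391 nm (visible); m=10: 354 nm (UV).

5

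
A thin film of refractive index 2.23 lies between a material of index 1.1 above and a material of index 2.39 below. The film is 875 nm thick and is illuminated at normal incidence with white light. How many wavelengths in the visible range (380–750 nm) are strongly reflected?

5

At the upper boundary (n = 1.1 to n = 2.23) the reflected ray undergoes a half-wave phase shift.
Bottom surface (2.23 → 2.39): reflection off a higher-index medium gives a half-wave phase shift.
Zero or two π shifts → no net half-wave offset.
For maximum reflection here: 2 n t = m λ.
λ = 2 n t / m = 3903 / m nm.
m=5: 781 nm (IR); m=6: 650 nm (visible); m=7: 558 nm (visible); m=8: 488 nm (visible); m=9: 434 nm (visible); m=10: 390 nm (visible); m=11: 355 nm (UV).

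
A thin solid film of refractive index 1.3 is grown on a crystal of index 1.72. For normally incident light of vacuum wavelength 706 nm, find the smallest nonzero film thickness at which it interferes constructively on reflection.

272 nm

Ray reflecting at the top interface goes from n = 1.0 toward n = 1.3: a half-wave phase shift.
At the lower boundary (n = 1.3 to n = 1.72) the reflected ray undergoes a half-wave phase shift.
Zero or two π shifts → no net half-wave offset.
With no net inversion, constructive interference in reflection requires 2 n t = m λ.
Minimum nonzero at m = 1: t = λ / (2 n) = 706 / (2 × 1.3) = 272 nm.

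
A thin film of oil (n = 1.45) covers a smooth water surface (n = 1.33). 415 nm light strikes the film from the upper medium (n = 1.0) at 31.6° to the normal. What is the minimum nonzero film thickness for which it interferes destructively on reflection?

153 nm

At the upper boundary (n = 1.0 to n = 1.45) the reflected ray undergoes a half-wave phase shift.
At the lower boundary (n = 1.45 to n = 1.33) the reflected ray undergoes no phase shift.
Exactly one π shift → a net half-wave offset.
With one net inversion, destructive interference in reflection requires 2 n t cos θ_r = m λ.
Snell's law: 1.0 sin 31.6° = 1.45 sin θ_r → sin θ_r = 0.361, cos θ_r = 0.932.
Minimum nonzero at m = 1: t = λ / (2 n cos θ_r) = 415 / (2 × 1.45 × 0.932) = 153 nm.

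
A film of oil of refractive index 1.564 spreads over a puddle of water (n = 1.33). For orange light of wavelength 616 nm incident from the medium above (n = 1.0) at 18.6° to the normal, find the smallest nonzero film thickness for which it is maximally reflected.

101 nm

Top surface (1.0 → 1.564): reflection off a higher-index medium gives a half-wave phase shift.
Bottom surface (1.564 → 1.33): reflection off a lower-index medium gives no phase shift.
Exactly one π shift → a net half-wave offset.
With one net inversion, constructive interference in reflection requires 2 n t cos θ_r = (m + ½) λ.
Snell's law: 1.0 sin 18.6° = 1.564 sin θ_r → sin θ_r = 0.204, cos θ_r = 0.979.
Minimum at m = 0: t = λ / (4 n cos θ_r) = 616 / (4 × 1.564 × 0.979) = 101 nm.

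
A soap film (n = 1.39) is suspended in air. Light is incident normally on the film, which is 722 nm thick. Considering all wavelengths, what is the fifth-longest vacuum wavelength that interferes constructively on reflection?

446 nm

Top surface (1.0 → 1.39): reflection off a higher-index medium gives a half-wave phase shift.
Ray reflecting at the bottom interface goes from n = 1.39 toward n = 1.0: no phase shift.
Net: one phase inversion between the two reflected rays.
So the condition for constructive reflection is 2 n t = (m + ½) λ.
λ = 2 n t / (m + ½). The fifth-longest wavelength is m = 4: λ = 2 × 1.39 × 722 / 4.50 = 446 nm.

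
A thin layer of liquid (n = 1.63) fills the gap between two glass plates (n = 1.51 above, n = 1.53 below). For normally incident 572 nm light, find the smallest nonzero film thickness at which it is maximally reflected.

87.7 nm

At the upper boundary (n = 1.51 to n = 1.63) the reflected ray undergoes a half-wave phase shift.
At the lower boundary (n = 1.63 to n = 1.53) the reflected ray undergoes no phase shift.
Exactly one π shift → a net half-wave offset.
So the condition for constructive reflection is 2 n t = (m + ½) λ.
Minimum at m = 0: t = λ / (4 n) = 572 / (4 × 1.63) = 87.7 nm.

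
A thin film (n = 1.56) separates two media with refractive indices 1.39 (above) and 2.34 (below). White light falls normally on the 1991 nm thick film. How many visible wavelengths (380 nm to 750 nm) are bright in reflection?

8

At the upper boundary (n = 1.39 to n = 1.56) the reflected ray undergoes a half-wave phase shift.
Ray reflecting at the bottom interface goes from n = 1.56 toward n = 2.34: a half-wave phase shift.
Zero or two π shifts → no net half-wave offset.
So the condition for constructive reflection is 2 n t = m λ.
λ = 2 n t / m = 6212 / m nm.
m=8: 776 nm (IR); m=9: 690 nm (visible); m=10: 621 nm (visible); m=11: 565 nm (visible); m=12: 518 nm (visible); m=13: 478 nm (visible); m=14: 444 nm (visible); m=15: 414 nm (visible); m=16: 388 nm (visible); m=17: 365 nm (UV).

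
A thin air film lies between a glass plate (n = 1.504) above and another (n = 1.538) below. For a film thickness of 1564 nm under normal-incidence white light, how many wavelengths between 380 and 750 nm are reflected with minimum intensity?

4

Ray reflecting at the top interface goes from n = 1.504 toward n = 1.0: no phase shift.
Ray reflecting at the bottom interface goes from n = 1.0 toward n = 1.538: a half-wave phase shift.
Net: one phase inversion between the two reflected rays.
For minimum reflection here: 2 n t = m λ.
λ = 2 n t / m = 3128 / m nm.
m=4: 782 nm (IR); m=5: 626 nm (visible); m=6: 521 nm (visible); m=7: 447 nm (visible); m=8: 391 nm (visible); m=9: 348 nm (UV).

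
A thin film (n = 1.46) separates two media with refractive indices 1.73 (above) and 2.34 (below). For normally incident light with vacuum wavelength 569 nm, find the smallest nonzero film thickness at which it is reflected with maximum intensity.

97.4 nm

Top surface (1.73 → 1.46): reflection off a lower-index medium gives no phase shift.
Bottom surface (1.46 → 2.34): reflection off a higher-index medium gives a half-wave phase shift.
The two reflections differ by half a wavelength.
So the condition for constructive reflection is 2 n t = (m + ½) λ.
Minimum at m = 0: t = λ / (4 n) = 569 / (4 × 1.46) = 97.4 nm.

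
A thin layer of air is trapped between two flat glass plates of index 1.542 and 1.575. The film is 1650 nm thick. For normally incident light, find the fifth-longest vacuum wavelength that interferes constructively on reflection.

733 nm

Ray reflecting at the top interface goes from n = 1.542 toward n = 1.0: no phase shift.
At the lower boundary (n = 1.0 to n = 1.575) the reflected ray undergoes a half-wave phase shift.
The two reflections differ by half a wavelength.
For maximum reflection here: 2 n t = (m + ½) λ.
λ = 2 n t / (m + ½). The fifth-longest wavelength is m = 4: λ = 2 × 1.0 × 1650 / 4.50 = 733 nm.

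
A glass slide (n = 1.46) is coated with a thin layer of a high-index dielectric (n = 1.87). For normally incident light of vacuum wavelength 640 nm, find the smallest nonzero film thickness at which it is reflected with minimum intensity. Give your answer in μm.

0.171 μm

At the upper boundary (n = 1.0 to n = 1.87) the reflected ray undergoes a half-wave phase shift.
At the lower boundary (n = 1.87 to n = 1.46) the reflected ray undergoes no phase shift.
Net: one phase inversion between the two reflected rays.
With one net inversion, destructive interference in reflection requires 2 n t = m λ.
Minimum nonzero at m = 1: t = λ / (2 n) = 640 / (2 × 1.87) = 171 nm.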